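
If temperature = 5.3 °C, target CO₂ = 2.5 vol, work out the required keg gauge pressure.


psi = vols/(0.01821 + 0.09011·e^(−0.04·T)) − 14.695
psi = 2.5/(0.01821 + 0.09011·e^(−0.04·5.3)) − 14.695

12.7456 psi


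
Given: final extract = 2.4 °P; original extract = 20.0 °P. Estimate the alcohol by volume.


SG = 259/(259 − P);  ABV = (OG − FG)·131.25
OG = 259/(259 − 20.0) = 1.0837
FG = 259/(259 − 2.4) = 1.0094
ABV = (1.0837 − 1.0094)·131.25

9.7557 % ABV


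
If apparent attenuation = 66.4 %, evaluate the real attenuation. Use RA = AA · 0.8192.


RA = 66.4 · 0.8192

54.3949 %


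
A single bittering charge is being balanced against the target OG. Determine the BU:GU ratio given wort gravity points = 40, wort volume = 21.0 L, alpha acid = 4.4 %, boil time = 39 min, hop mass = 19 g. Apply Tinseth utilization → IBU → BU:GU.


U = 1.65·0.000125^(GP/1000)·(1−e^(−0.04t))/4.15;  IBU = (α/100)·m·U·1000/V;  BU:GU = IBU/GP
U = 1.65·0.000125^(40/1000)·(1−e^(−0.04·39))/4.15 = 0.2192
IBU = (4.4/100)·19·0.2192·1000/21.0 = 8.7267
BU:GU = 8.7267/40

0.2182


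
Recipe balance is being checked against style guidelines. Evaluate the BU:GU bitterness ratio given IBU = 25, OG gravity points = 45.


BU:GU = IBU / OG_points
BU:GU = 25 / 45

0.5556


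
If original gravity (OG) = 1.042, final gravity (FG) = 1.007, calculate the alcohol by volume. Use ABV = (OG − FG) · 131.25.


ABV = (1.042 − 1.007) · 131.25

4.5938 % ABV


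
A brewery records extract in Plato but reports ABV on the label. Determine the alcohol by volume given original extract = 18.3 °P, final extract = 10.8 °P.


SG = 259/(259 − P);  ABV = (OG − FG)·131.25
OG = 259/(259 − 18.3) = 1.0760
FG = 259/(259 − 10.8) = 1.0435
ABV = (1.0760 − 1.0435)·131.25

4.2676 % ABV


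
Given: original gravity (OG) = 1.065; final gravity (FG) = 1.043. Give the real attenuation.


AA = (OG−FG)/(OG−1)·100;  RA = AA·0.8192
AA = (1.065 − 1.043)/(1.065 − 1)·100 = 33.8462
RA = 33.8462·0.8192

27.7268 %


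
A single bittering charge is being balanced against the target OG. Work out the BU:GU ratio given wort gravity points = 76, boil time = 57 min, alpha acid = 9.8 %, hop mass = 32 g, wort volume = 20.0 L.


U = 1.65·0.000125^(GP/1000)·(1−e^(−0.04t))/4.15;  IBU = (α/100)·m·U·1000/V;  BU:GU = IBU/GP
U = 1.65·0.000125^(76/1000)·(1−e^(−0.04·57))/4.15 = 0.1803
IBU = (9.8/100)·32·0.1803·1000/20.0 = 28.2674
BU:GU = 28.2674/76

0.3719


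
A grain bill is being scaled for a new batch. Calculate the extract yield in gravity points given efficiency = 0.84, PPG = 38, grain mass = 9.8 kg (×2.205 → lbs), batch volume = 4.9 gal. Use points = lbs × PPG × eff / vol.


lbs = 9.8 × 2.205 = 21.6090
points = 21.6090 × 38 × 0.84 / 4.9

140.7672 points


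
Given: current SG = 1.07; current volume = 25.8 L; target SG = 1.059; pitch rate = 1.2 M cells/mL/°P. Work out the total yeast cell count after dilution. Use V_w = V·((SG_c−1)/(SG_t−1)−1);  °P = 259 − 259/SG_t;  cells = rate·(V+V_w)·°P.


V_w = 25.8·((1.07−1)/(1.059−1)−1) = 4.8102
V_final = 25.8 + 4.8102 = 30.6102
°P = 259 − 259/1.059 = 14.4297
cells = 1.2·30.6102·14.4297

530.0329 billion cells


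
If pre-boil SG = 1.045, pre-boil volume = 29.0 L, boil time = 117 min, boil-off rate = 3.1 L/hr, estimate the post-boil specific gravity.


V_post = V_pre − rate·(t/60);  SG_post = 1 + (SG_pre−1)·V_pre/V_post
V_post = 29.0 − 3.1·(117/60) = 22.9550
SG_post = 1 + (1.045 − 1)·29.0/22.9550

1.0569


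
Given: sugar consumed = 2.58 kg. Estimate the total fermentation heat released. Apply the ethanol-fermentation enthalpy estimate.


Q = m_sugar · 590 kJ/kg
Q = 2.58 · 590

1522.2000 kJ


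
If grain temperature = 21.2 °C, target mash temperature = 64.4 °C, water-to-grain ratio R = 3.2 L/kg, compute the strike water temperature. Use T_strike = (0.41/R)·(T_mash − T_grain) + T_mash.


T_strike = (0.41/3.2)·(64.4 − 21.2) + 64.4

69.9350 °C


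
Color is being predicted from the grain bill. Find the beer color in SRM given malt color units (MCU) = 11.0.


SRM = 1.4922 · MCU^0.6859
SRM = 1.4922 · 11.0^0.6859

7.7289 SRM


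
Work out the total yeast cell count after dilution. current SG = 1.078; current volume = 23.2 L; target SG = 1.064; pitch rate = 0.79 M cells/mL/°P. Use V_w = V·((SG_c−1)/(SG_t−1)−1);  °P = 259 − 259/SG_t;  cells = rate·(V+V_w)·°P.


V_w = 23.2·((1.078−1)/(1.064−1)−1) = 5.0750
V_final = 23.2 + 5.0750 = 28.2750
°P = 259 − 259/1.064 = 15.5789
cells = 0.79·28.2750·15.5789

347.9908 billion cells


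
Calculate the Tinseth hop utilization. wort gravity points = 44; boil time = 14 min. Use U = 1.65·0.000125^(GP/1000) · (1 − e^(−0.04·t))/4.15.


bigness = 1.65·0.000125^(44/1000) = 1.1111
boil_factor = (1 − e^(−0.04·14))/4.15 = 0.1033
U = 1.1111 · 0.1033

0.1148


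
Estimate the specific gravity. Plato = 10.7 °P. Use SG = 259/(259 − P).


SG = 259/(259 − 10.7)

1.0431


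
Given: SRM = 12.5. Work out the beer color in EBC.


EBC = SRM · 1.97
EBC = 12.5 · 1.97

24.6250 EBC


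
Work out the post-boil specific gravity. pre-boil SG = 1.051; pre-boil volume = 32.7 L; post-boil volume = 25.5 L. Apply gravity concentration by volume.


SG_post = 1 + (SG_pre − 1)·V_pre/V_post
pts_pre = (1.051 − 1)·1000 = 51.0000
pts_post = 51.0000·32.7/25.5 = 65.4000
SG_post = 1 + 65.4000/1000

1.0654


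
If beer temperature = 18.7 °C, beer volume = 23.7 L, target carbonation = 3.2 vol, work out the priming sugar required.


residual = 14.695·(0.01821 + 0.09011·e^(−0.04·T));  sugar = (target − residual)·4.0·V
residual = 14.695·(0.01821 + 0.09011·e^(−0.04·18.7)) = 0.8943
sugar = (3.2 − 0.8943)·4.0·23.7

218.5766 g


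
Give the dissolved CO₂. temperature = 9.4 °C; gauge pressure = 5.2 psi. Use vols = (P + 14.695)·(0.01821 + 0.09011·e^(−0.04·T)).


vols = (5.2 + 14.695)·(0.01821 + 0.09011·e^(−0.04·9.4))

1.5932 volumes


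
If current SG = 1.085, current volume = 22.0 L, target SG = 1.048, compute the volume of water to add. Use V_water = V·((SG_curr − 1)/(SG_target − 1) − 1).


V_water = 22.0·((1.085 − 1)/(1.048 − 1) − 1)

16.9583 L


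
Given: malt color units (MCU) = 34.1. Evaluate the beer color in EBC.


SRM = 1.4922·MCU^0.6859;  EBC = SRM·1.97
SRM = 1.4922·34.1^0.6859 = 16.7936
EBC = 16.7936·1.97

33.0834 EBC


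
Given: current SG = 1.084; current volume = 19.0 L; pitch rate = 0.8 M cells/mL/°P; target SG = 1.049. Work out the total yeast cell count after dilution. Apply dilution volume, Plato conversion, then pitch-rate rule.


V_w = V·((SG_c−1)/(SG_t−1)−1);  °P = 259 − 259/SG_t;  cells = rate·(V+V_w)·°P
V_w = 19.0·((1.084−1)/(1.049−1)−1) = 13.5714
V_final = 19.0 + 13.5714 = 32.5714
°P = 259 − 259/1.049 = 12.0982
cells = 0.8·32.5714·12.0982

315.2442 billion cells


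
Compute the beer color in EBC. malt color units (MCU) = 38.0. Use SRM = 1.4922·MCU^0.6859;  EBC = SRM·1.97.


SRM = 1.4922·38.0^0.6859 = 18.0884
EBC = 18.0884·1.97

35.6342 EBC


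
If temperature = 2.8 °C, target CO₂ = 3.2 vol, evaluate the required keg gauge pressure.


psi = vols/(0.01821 + 0.09011·e^(−0.04·T)) − 14.695
psi = 3.2/(0.01821 + 0.09011·e^(−0.04·2.8)) − 14.695

17.7027 psi


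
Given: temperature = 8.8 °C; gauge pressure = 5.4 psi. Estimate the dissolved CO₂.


vols = (P + 14.695)·(0.01821 + 0.09011·e^(−0.04·T))
vols = (5.4 + 14.695)·(0.01821 + 0.09011·e^(−0.04·8.8))

1.6394 volumes


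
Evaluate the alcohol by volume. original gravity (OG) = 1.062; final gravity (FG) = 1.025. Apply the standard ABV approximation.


ABV = (OG − FG) · 131.25
ABV = (1.062 − 1.025) · 131.25

4.8563 % ABV


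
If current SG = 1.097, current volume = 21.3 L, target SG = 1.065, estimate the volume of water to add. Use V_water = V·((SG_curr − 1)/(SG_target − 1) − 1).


V_water = 21.3·((1.097 − 1)/(1.065 − 1) − 1)

10.4862 L


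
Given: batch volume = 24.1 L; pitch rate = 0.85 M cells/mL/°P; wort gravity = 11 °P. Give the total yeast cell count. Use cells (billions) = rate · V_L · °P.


cells = 0.85 · 24.1 · 11

225.3350 billion cells


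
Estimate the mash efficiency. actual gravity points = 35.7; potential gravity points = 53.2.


efficiency = actual / potential × 100
efficiency = 35.7 / 53.2 × 100

67.1053 %


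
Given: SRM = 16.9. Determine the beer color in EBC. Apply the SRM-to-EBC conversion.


EBC = SRM · 1.97
EBC = 16.9 · 1.97

33.2930 EBC


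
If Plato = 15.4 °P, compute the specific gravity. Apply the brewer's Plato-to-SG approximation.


SG = 259/(259 − P)
SG = 259/(259 − 15.4)

1.0632


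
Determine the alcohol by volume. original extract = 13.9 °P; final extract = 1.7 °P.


SG = 259/(259 − P);  ABV = (OG − FG)·131.25
OG = 259/(259 − 13.9) = 1.0567
FG = 259/(259 − 1.7) = 1.0066
ABV = (1.0567 − 1.0066)·131.25

6.5762 % ABV


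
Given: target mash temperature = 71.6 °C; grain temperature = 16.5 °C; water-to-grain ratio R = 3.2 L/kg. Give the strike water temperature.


T_strike = (0.41/R)·(T_mash − T_grain) + T_mash
T_strike = (0.41/3.2)·(71.6 − 16.5) + 71.6

78.6597 °C


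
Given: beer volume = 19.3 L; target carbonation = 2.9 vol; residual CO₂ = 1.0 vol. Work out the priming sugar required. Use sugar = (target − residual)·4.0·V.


sugar = (2.9 − 1.0)·4.0·19.3

146.6800 g


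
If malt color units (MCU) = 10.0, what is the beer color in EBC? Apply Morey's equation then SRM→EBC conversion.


SRM = 1.4922·MCU^0.6859;  EBC = SRM·1.97
SRM = 1.4922·10.0^0.6859 = 7.2398
EBC = 7.2398·1.97

14.2624 EBC


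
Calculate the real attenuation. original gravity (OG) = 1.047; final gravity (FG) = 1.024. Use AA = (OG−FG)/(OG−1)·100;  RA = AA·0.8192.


AA = (1.047 − 1.024)/(1.047 − 1)·100 = 48.9362
RA = 48.9362·0.8192

40.0885 %


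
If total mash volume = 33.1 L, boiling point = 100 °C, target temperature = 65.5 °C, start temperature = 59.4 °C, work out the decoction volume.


V_dec = V_total·(T_target − T_start)/(T_boil − T_start)
V_dec = 33.1·(65.5 − 59.4)/(100 − 59.4)

4.9732 L


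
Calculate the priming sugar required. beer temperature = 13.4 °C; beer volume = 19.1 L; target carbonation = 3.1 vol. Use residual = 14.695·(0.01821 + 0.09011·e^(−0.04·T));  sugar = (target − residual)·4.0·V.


residual = 14.695·(0.01821 + 0.09011·e^(−0.04·13.4)) = 1.0423
sugar = (3.1 − 1.0423)·4.0·19.1

157.2049 g


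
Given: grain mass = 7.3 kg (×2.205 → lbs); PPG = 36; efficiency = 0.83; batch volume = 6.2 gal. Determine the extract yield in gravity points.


points = lbs × PPG × eff / vol
lbs = 7.3 × 2.205 = 16.0965
points = 16.0965 × 36 × 0.83 / 6.2

77.5747 points


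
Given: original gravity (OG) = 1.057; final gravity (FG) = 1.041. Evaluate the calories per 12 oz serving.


ABW = (OG−FG)·131.25·0.79/FG;  °P = 259 − 259/SG (for OG→OE and FG→AE);  RE = 0.1808·OE + 0.8192·AE;  Cal = (6.9·ABW + 4·(RE−0.1))·FG·3.55
ABW = (1.057 − 1.041)·131.25·0.79/1.041 = 1.5937
OE = 259 − 259/1.057 = 13.9669 °P
AE = 259 − 259/1.041 = 10.2008 °P
RE = 0.1808·13.9669 + 0.8192·10.2008 = 10.8817 °P
Cal = (6.9·1.5937 + 4·(10.8817−0.1))·1.041·3.55

200.0142 kcal


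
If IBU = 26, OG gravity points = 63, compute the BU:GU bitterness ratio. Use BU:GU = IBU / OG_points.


BU:GU = 26 / 63

0.4127


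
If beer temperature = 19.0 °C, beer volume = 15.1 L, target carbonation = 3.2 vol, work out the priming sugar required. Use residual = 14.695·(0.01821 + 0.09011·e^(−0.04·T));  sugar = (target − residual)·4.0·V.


residual = 14.695·(0.01821 + 0.09011·e^(−0.04·19.0)) = 0.8869
sugar = (3.2 − 0.8869)·4.0·15.1

139.7134 g


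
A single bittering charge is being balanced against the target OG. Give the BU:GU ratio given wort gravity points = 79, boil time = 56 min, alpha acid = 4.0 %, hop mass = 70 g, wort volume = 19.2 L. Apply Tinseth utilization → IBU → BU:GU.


U = 1.65·0.000125^(GP/1000)·(1−e^(−0.04t))/4.15;  IBU = (α/100)·m·U·1000/V;  BU:GU = IBU/GP
U = 1.65·0.000125^(79/1000)·(1−e^(−0.04·56))/4.15 = 0.1747
IBU = (4.0/100)·70·0.1747·1000/19.2 = 25.4720
BU:GU = 25.4720/79

0.3224


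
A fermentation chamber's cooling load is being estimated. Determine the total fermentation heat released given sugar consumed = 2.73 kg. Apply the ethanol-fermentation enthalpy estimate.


Q = m_sugar · 590 kJ/kg
Q = 2.73 · 590

1610.7000 kJ


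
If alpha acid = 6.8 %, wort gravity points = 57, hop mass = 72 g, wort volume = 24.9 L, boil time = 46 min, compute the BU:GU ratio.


U = 1.65·0.000125^(GP/1000)·(1−e^(−0.04t))/4.15;  IBU = (α/100)·m·U·1000/V;  BU:GU = IBU/GP
U = 1.65·0.000125^(57/1000)·(1−e^(−0.04·46))/4.15 = 0.2004
IBU = (6.8/100)·72·0.2004·1000/24.9 = 39.3996
BU:GU = 39.3996/57

0.6912


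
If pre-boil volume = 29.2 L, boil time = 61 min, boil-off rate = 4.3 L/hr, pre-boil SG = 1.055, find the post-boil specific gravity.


V_post = V_pre − rate·(t/60);  SG_post = 1 + (SG_pre−1)·V_pre/V_post
V_post = 29.2 − 4.3·(61/60) = 24.8283
SG_post = 1 + (1.055 − 1)·29.2/24.8283

1.0647


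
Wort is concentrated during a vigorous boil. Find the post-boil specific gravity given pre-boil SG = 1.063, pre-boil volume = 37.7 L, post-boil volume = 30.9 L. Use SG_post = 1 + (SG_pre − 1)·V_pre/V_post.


pts_pre = (1.063 − 1)·1000 = 63.0000
pts_post = 63.0000·37.7/30.9 = 76.8641
SG_post = 1 + 76.8641/1000

1.0769


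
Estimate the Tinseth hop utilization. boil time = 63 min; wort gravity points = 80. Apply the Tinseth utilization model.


U = 1.65·0.000125^(GP/1000) · (1 − e^(−0.04·t))/4.15
bigness = 1.65·0.000125^(80/1000) = 0.8040
boil_factor = (1 − e^(−0.04·63))/4.15 = 0.2216
U = 0.8040 · 0.2216

0.1781


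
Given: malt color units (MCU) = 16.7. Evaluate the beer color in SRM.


SRM = 1.4922 · MCU^0.6859
SRM = 1.4922 · 16.7^0.6859

10.2917 SRM


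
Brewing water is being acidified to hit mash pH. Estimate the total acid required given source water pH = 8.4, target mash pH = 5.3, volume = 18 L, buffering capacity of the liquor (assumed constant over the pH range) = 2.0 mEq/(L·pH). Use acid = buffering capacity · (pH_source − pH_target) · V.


acid = 2.0 · (8.4 − 5.3) · 18

111.6000 mEq


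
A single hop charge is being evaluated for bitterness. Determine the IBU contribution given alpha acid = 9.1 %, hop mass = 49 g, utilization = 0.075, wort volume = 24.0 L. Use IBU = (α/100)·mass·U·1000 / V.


IBU = (9.1/100)·49·0.075·1000 / 24.0

13.9344 IBU


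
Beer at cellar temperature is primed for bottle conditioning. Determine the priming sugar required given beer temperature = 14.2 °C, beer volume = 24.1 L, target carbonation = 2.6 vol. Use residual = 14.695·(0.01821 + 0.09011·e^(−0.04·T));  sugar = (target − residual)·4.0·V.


residual = 14.695·(0.01821 + 0.09011·e^(−0.04·14.2)) = 1.0179
sugar = (2.6 − 1.0179)·4.0·24.1

152.5101 g


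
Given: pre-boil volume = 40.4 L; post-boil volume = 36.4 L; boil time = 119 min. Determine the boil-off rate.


rate = (V_pre − V_post) / (t_min/60)
rate = (40.4 − 36.4) / (119/60)

2.0168 L/hr


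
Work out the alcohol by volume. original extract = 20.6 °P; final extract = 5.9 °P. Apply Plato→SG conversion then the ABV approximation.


SG = 259/(259 − P);  ABV = (OG − FG)·131.25
OG = 259/(259 − 20.6) = 1.0864
FG = 259/(259 − 5.9) = 1.0233
ABV = (1.0864 − 1.0233)·131.25

8.2817 % ABV


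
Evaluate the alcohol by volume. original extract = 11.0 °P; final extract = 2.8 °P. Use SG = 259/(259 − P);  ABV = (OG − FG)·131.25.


OG = 259/(259 − 11.0) = 1.0444
FG = 259/(259 − 2.8) = 1.0109
ABV = (1.0444 − 1.0109)·131.25

4.3871 % ABV


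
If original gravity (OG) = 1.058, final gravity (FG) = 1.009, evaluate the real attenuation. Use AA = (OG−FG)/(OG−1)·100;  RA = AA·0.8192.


AA = (1.058 − 1.009)/(1.058 − 1)·100 = 84.4828
RA = 84.4828·0.8192

69.2083 %


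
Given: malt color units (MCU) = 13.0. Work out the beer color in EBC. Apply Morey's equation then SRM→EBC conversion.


SRM = 1.4922·MCU^0.6859;  EBC = SRM·1.97
SRM = 1.4922·13.0^0.6859 = 8.6672
EBC = 8.6672·1.97

17.0745 EBC


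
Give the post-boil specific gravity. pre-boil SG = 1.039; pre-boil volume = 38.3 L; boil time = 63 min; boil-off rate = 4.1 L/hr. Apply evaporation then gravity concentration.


V_post = V_pre − rate·(t/60);  SG_post = 1 + (SG_pre−1)·V_pre/V_post
V_post = 38.3 − 4.1·(63/60) = 33.9950
SG_post = 1 + (1.039 − 1)·38.3/33.9950

1.0439


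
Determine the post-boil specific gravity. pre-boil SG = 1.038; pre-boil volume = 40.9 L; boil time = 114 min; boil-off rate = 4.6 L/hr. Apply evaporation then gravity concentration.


V_post = V_pre − rate·(t/60);  SG_post = 1 + (SG_pre−1)·V_pre/V_post
V_post = 40.9 − 4.6·(114/60) = 32.1600
SG_post = 1 + (1.038 − 1)·40.9/32.1600

1.0483


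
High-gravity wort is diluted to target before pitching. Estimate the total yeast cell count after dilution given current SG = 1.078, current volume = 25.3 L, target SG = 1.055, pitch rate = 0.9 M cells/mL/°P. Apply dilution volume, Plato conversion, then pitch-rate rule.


V_w = V·((SG_c−1)/(SG_t−1)−1);  °P = 259 − 259/SG_t;  cells = rate·(V+V_w)·°P
V_w = 25.3·((1.078−1)/(1.055−1)−1) = 10.5800
V_final = 25.3 + 10.5800 = 35.8800
°P = 259 − 259/1.055 = 13.5024
cells = 0.9·35.8800·13.5024

436.0185 billion cells


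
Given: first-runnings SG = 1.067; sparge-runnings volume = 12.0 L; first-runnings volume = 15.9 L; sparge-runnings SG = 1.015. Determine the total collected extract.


total = Σ (SG_i − 1)·1000·V_i
first = (1.067 − 1)·1000·15.9 = 1065.3000
sparge = (1.015 − 1)·1000·12.0 = 180.0000
total = 1065.3000 + 180.0000

1245.3000 gravity·L


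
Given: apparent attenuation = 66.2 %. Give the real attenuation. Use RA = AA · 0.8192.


RA = 66.2 · 0.8192

54.2310 %


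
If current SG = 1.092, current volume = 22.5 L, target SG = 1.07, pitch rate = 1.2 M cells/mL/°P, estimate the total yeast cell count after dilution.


V_w = V·((SG_c−1)/(SG_t−1)−1);  °P = 259 − 259/SG_t;  cells = rate·(V+V_w)·°P
V_w = 22.5·((1.092−1)/(1.07−1)−1) = 7.0714
V_final = 22.5 + 7.0714 = 29.5714
°P = 259 − 259/1.07 = 16.9439
cells = 1.2·29.5714·16.9439

601.2673 billion cells


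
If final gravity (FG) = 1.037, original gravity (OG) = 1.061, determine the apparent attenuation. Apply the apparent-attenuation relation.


AA = (OG − FG)/(OG − 1) · 100
AA = (1.061 − 1.037)/(1.061 − 1) · 100

39.3443 %


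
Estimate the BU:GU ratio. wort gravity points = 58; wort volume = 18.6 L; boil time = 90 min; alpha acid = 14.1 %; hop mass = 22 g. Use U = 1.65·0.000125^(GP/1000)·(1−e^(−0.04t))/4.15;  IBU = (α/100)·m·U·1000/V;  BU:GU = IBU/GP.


U = 1.65·0.000125^(58/1000)·(1−e^(−0.04·90))/4.15 = 0.2296
IBU = (14.1/100)·22·0.2296·1000/18.6 = 38.2960
BU:GU = 38.2960/58

0.6603


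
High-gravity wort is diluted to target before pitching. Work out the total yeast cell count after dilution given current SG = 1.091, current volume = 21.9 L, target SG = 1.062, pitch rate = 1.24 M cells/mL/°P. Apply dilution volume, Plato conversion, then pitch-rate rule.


V_w = V·((SG_c−1)/(SG_t−1)−1);  °P = 259 − 259/SG_t;  cells = rate·(V+V_w)·°P
V_w = 21.9·((1.091−1)/(1.062−1)−1) = 10.2435
V_final = 21.9 + 10.2435 = 32.1435
°P = 259 − 259/1.062 = 15.1205
cells = 1.24·32.1435·15.1205

602.6740 billion cells


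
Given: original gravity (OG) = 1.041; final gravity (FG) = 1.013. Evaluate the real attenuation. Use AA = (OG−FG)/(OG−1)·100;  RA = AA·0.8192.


AA = (1.041 − 1.013)/(1.041 − 1)·100 = 68.2927
RA = 68.2927·0.8192

55.9454 %


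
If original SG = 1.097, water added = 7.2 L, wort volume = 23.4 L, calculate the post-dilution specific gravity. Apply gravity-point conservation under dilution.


SG_new = 1 + (SG_old − 1)·V_old/(V_old + V_water)
pts = (1.097 − 1)·1000·23.4/(23.4 + 7.2) = 74.1765
SG_new = 1 + 74.1765/1000

1.0742


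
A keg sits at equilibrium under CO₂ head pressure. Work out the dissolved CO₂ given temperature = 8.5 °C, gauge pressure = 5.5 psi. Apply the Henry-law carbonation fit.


vols = (P + 14.695)·(0.01821 + 0.09011·e^(−0.04·T))
vols = (5.5 + 14.695)·(0.01821 + 0.09011·e^(−0.04·8.5))

1.6630 volumes


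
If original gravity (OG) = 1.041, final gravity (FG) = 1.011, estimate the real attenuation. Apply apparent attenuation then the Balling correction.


AA = (OG−FG)/(OG−1)·100;  RA = AA·0.8192
AA = (1.041 − 1.011)/(1.041 − 1)·100 = 73.1707
RA = 73.1707·0.8192

59.9415 %


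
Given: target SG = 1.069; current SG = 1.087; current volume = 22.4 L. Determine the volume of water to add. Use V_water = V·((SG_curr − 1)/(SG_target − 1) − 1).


V_water = 22.4·((1.087 − 1)/(1.069 − 1) − 1)

5.8435 L


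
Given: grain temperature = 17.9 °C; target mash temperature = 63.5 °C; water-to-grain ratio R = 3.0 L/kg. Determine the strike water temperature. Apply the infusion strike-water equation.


T_strike = (0.41/R)·(T_mash − T_grain) + T_mash
T_strike = (0.41/3.0)·(63.5 − 17.9) + 63.5

69.7320 °C


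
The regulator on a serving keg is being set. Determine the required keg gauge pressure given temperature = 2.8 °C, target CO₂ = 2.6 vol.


psi = vols/(0.01821 + 0.09011·e^(−0.04·T)) − 14.695
psi = 2.6/(0.01821 + 0.09011·e^(−0.04·2.8)) − 14.695

11.6282 psi


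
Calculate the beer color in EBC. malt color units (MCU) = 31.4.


SRM = 1.4922·MCU^0.6859;  EBC = SRM·1.97
SRM = 1.4922·31.4^0.6859 = 15.8698
EBC = 15.8698·1.97

31.2635 EBC


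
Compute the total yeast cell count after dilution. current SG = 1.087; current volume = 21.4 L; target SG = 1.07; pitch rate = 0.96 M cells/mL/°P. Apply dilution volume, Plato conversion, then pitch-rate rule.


V_w = V·((SG_c−1)/(SG_t−1)−1);  °P = 259 − 259/SG_t;  cells = rate·(V+V_w)·°P
V_w = 21.4·((1.087−1)/(1.07−1)−1) = 5.1971
V_final = 21.4 + 5.1971 = 26.5971
°P = 259 − 259/1.07 = 16.9439
cells = 0.96·26.5971·16.9439

432.6336 billion cells


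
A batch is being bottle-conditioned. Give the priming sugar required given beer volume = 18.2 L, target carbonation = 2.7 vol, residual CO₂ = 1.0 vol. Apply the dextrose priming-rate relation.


sugar = (target − residual)·4.0·V
sugar = (2.7 − 1.0)·4.0·18.2

123.7600 g


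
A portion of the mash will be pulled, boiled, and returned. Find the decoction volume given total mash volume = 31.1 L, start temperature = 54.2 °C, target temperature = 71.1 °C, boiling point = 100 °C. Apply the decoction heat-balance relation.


V_dec = V_total·(T_target − T_start)/(T_boil − T_start)
V_dec = 31.1·(71.1 − 54.2)/(100 − 54.2)

11.4758 L


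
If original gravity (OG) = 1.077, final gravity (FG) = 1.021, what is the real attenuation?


AA = (OG−FG)/(OG−1)·100;  RA = AA·0.8192
AA = (1.077 − 1.021)/(1.077 − 1)·100 = 72.7273
RA = 72.7273·0.8192

59.5782 %


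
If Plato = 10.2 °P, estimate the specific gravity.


SG = 259/(259 − P)
SG = 259/(259 − 10.2)

1.0410


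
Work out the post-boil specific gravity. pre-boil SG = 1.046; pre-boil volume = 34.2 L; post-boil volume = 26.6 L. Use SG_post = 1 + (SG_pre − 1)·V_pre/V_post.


pts_pre = (1.046 − 1)·1000 = 46.0000
pts_post = 46.0000·34.2/26.6 = 59.1429
SG_post = 1 + 59.1429/1000

1.0591


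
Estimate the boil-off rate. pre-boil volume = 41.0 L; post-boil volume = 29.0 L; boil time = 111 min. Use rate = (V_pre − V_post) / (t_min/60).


rate = (41.0 − 29.0) / (111/60)

6.4865 L/hr


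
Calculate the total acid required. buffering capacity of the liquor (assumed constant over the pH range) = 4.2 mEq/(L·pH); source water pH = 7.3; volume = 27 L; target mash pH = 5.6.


acid = buffering capacity · (pH_source − pH_target) · V
acid = 4.2 · (7.3 − 5.6) · 27

192.7800 mEq


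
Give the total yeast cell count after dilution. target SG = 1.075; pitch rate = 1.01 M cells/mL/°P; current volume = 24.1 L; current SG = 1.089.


V_w = V·((SG_c−1)/(SG_t−1)−1);  °P = 259 − 259/SG_t;  cells = rate·(V+V_w)·°P
V_w = 24.1·((1.089−1)/(1.075−1)−1) = 4.4987
V_final = 24.1 + 4.4987 = 28.5987
°P = 259 − 259/1.075 = 18.0698
cells = 1.01·28.5987·18.0698

521.9390 billion cells


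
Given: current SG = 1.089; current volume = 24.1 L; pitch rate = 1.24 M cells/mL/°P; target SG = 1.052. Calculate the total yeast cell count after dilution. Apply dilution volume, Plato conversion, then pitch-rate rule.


V_w = V·((SG_c−1)/(SG_t−1)−1);  °P = 259 − 259/SG_t;  cells = rate·(V+V_w)·°P
V_w = 24.1·((1.089−1)/(1.052−1)−1) = 17.1481
V_final = 24.1 + 17.1481 = 41.2481
°P = 259 − 259/1.052 = 12.8023
cells = 1.24·41.2481·12.8023

654.8062 billion cells


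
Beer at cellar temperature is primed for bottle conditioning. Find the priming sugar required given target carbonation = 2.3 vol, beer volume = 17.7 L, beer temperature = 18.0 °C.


residual = 14.695·(0.01821 + 0.09011·e^(−0.04·T));  sugar = (target − residual)·4.0·V
residual = 14.695·(0.01821 + 0.09011·e^(−0.04·18.0)) = 0.9121
sugar = (2.3 − 0.9121)·4.0·17.7

98.2607 g


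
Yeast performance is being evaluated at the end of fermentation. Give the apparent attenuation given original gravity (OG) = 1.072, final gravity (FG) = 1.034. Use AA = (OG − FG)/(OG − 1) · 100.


AA = (1.072 − 1.034)/(1.072 − 1) · 100

52.7778 %


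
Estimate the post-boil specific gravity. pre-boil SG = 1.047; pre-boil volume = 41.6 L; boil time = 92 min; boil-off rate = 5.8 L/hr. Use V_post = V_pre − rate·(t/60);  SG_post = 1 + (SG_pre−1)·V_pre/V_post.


V_post = 41.6 − 5.8·(92/60) = 32.7067
SG_post = 1 + (1.047 − 1)·41.6/32.7067

1.0598


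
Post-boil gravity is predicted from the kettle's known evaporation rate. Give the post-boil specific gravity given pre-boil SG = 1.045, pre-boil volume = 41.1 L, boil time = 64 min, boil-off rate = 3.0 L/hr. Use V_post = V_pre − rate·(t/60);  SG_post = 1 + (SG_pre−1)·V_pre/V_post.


V_post = 41.1 − 3.0·(64/60) = 37.9000
SG_post = 1 + (1.045 − 1)·41.1/37.9000

1.0488


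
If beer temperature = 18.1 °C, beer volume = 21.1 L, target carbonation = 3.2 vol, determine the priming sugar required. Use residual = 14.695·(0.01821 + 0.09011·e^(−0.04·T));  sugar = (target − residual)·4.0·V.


residual = 14.695·(0.01821 + 0.09011·e^(−0.04·18.1)) = 0.9096
sugar = (3.2 − 0.9096)·4.0·21.1

193.3128 g


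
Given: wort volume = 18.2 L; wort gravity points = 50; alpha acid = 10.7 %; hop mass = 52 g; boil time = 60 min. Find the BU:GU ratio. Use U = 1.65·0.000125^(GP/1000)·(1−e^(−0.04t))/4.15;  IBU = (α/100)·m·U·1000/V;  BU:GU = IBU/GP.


U = 1.65·0.000125^(50/1000)·(1−e^(−0.04·60))/4.15 = 0.2307
IBU = (10.7/100)·52·0.2307·1000/18.2 = 70.5173
BU:GU = 70.5173/50

1.4103


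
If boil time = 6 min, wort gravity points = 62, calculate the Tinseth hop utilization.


U = 1.65·0.000125^(GP/1000) · (1 − e^(−0.04·t))/4.15
bigness = 1.65·0.000125^(62/1000) = 0.9451
boil_factor = (1 − e^(−0.04·6))/4.15 = 0.0514
U = 0.9451 · 0.0514

0.0486


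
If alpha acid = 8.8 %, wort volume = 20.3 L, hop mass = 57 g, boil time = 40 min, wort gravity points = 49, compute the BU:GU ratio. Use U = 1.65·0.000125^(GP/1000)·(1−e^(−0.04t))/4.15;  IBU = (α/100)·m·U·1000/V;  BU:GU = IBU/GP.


U = 1.65·0.000125^(49/1000)·(1−e^(−0.04·40))/4.15 = 0.2043
IBU = (8.8/100)·57·0.2043·1000/20.3 = 50.4783
BU:GU = 50.4783/49

1.0302


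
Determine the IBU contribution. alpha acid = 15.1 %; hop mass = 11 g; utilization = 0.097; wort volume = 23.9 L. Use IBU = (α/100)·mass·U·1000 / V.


IBU = (15.1/100)·11·0.097·1000 / 23.9

6.7413 IBU


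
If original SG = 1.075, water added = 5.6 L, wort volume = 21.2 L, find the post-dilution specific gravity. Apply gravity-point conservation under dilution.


SG_new = 1 + (SG_old − 1)·V_old/(V_old + V_water)
pts = (1.075 − 1)·1000·21.2/(21.2 + 5.6) = 59.3284
SG_new = 1 + 59.3284/1000

1.0593


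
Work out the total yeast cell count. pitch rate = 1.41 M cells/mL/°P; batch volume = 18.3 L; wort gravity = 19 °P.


cells (billions) = rate · V_L · °P
cells = 1.41 · 18.3 · 19

490.2570 billion cells


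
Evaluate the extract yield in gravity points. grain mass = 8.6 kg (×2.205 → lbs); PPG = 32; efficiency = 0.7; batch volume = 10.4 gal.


points = lbs × PPG × eff / vol
lbs = 8.6 × 2.205 = 18.9630
points = 18.9630 × 32 × 0.7 / 10.4

40.8434 points


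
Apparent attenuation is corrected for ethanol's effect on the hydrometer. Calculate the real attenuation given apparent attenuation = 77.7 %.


RA = AA · 0.8192
RA = 77.7 · 0.8192

63.6518 %


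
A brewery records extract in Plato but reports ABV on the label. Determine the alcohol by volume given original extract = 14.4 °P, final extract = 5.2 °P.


SG = 259/(259 − P);  ABV = (OG − FG)·131.25
OG = 259/(259 − 14.4) = 1.0589
FG = 259/(259 − 5.2) = 1.0205
ABV = (1.0589 − 1.0205)·131.25

5.0378 % ABV


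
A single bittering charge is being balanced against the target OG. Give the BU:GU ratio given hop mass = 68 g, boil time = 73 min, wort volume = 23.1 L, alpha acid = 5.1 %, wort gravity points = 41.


U = 1.65·0.000125^(GP/1000)·(1−e^(−0.04t))/4.15;  IBU = (α/100)·m·U·1000/V;  BU:GU = IBU/GP
U = 1.65·0.000125^(41/1000)·(1−e^(−0.04·73))/4.15 = 0.2602
IBU = (5.1/100)·68·0.2602·1000/23.1 = 39.0659
BU:GU = 39.0659/41

0.9528


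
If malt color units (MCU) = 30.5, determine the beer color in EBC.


SRM = 1.4922·MCU^0.6859;  EBC = SRM·1.97
SRM = 1.4922·30.5^0.6859 = 15.5564
EBC = 15.5564·1.97

30.6461 EBC


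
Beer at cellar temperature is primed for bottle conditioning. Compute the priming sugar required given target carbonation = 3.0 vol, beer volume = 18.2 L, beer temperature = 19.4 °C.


residual = 14.695·(0.01821 + 0.09011·e^(−0.04·T));  sugar = (target − residual)·4.0·V
residual = 14.695·(0.01821 + 0.09011·e^(−0.04·19.4)) = 0.8770
sugar = (3.0 − 0.8770)·4.0·18.2

154.5519 g


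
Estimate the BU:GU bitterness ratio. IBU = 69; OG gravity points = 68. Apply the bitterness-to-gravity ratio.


BU:GU = IBU / OG_points
BU:GU = 69 / 68

1.0147


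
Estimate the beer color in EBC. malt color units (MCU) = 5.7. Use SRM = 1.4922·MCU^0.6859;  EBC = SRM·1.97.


SRM = 1.4922·5.7^0.6859 = 4.9236
EBC = 4.9236·1.97

9.6995 EBC


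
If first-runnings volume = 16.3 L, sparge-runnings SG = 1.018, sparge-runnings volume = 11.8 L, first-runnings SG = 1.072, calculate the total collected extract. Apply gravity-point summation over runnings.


total = Σ (SG_i − 1)·1000·V_i
first = (1.072 − 1)·1000·16.3 = 1173.6000
sparge = (1.018 − 1)·1000·11.8 = 212.4000
total = 1173.6000 + 212.4000

1386.0000 gravity·L


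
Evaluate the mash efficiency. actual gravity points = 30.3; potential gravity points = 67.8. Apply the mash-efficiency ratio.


efficiency = actual / potential × 100
efficiency = 30.3 / 67.8 × 100

44.6903 %


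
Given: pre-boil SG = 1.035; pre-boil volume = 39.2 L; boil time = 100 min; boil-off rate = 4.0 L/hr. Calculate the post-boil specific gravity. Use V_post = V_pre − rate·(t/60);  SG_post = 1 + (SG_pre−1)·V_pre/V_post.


V_post = 39.2 − 4.0·(100/60) = 32.5333
SG_post = 1 + (1.035 − 1)·39.2/32.5333

1.0422


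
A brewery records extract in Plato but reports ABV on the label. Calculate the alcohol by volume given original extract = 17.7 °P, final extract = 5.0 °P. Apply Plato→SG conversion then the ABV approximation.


SG = 259/(259 − P);  ABV = (OG − FG)·131.25
OG = 259/(259 − 17.7) = 1.0734
FG = 259/(259 − 5.0) = 1.0197
ABV = (1.0734 − 1.0197)·131.25

7.0439 % ABV


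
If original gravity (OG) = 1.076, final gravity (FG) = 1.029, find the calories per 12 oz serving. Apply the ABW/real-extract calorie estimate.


ABW = (OG−FG)·131.25·0.79/FG;  °P = 259 − 259/SG (for OG→OE and FG→AE);  RE = 0.1808·OE + 0.8192·AE;  Cal = (6.9·ABW + 4·(RE−0.1))·FG·3.55
ABW = (1.076 − 1.029)·131.25·0.79/1.029 = 4.7360
OE = 259 − 259/1.076 = 18.2937 °P
AE = 259 − 259/1.029 = 7.2993 °P
RE = 0.1808·18.2937 + 0.8192·7.2993 = 9.2871 °P
Cal = (6.9·4.7360 + 4·(9.2871−0.1))·1.029·3.55

253.6119 kcal


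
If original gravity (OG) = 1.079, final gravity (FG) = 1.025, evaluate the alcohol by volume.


ABV = (OG − FG) · 131.25
ABV = (1.079 − 1.025) · 131.25

7.0875 % ABV


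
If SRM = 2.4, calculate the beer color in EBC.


EBC = SRM · 1.97
EBC = 2.4 · 1.97

4.7280 EBC


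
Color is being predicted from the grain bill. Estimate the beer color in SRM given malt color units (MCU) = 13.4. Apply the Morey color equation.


SRM = 1.4922 · MCU^0.6859
SRM = 1.4922 · 13.4^0.6859

8.8493 SRM


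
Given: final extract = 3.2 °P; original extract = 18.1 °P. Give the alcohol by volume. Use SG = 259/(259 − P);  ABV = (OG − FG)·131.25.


OG = 259/(259 − 18.1) = 1.0751
FG = 259/(259 − 3.2) = 1.0125
ABV = (1.0751 − 1.0125)·131.25

8.2195 % ABV


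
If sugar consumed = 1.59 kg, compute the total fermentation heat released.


Q = m_sugar · 590 kJ/kg
Q = 1.59 · 590

938.1000 kJ


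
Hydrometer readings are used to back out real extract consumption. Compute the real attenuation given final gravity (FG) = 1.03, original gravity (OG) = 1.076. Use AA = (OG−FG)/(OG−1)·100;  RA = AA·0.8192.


AA = (1.076 − 1.03)/(1.076 − 1)·100 = 60.5263
RA = 60.5263·0.8192

49.5832 %


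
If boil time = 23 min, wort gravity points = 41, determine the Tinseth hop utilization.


U = 1.65·0.000125^(GP/1000) · (1 − e^(−0.04·t))/4.15
bigness = 1.65·0.000125^(41/1000) = 1.1415
boil_factor = (1 − e^(−0.04·23))/4.15 = 0.1449
U = 1.1415 · 0.1449

0.1654


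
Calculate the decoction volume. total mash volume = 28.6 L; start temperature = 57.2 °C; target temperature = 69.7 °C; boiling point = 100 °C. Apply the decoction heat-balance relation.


V_dec = V_total·(T_target − T_start)/(T_boil − T_start)
V_dec = 28.6·(69.7 − 57.2)/(100 − 57.2)

8.3528 L


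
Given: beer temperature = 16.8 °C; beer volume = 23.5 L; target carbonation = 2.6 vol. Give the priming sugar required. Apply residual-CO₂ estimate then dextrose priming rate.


residual = 14.695·(0.01821 + 0.09011·e^(−0.04·T));  sugar = (target − residual)·4.0·V
residual = 14.695·(0.01821 + 0.09011·e^(−0.04·16.8)) = 0.9438
sugar = (2.6 − 0.9438)·4.0·23.5

155.6800 g


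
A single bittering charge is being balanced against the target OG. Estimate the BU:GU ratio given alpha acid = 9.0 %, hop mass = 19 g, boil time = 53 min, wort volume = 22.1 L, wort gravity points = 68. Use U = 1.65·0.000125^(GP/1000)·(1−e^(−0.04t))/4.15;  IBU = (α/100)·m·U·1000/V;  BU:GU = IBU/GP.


U = 1.65·0.000125^(68/1000)·(1−e^(−0.04·53))/4.15 = 0.1899
IBU = (9.0/100)·19·0.1899·1000/22.1 = 14.6925
BU:GU = 14.6925/68

0.2161


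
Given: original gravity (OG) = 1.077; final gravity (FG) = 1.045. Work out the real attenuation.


AA = (OG−FG)/(OG−1)·100;  RA = AA·0.8192
AA = (1.077 − 1.045)/(1.077 − 1)·100 = 41.5584
RA = 41.5584·0.8192

34.0447 %


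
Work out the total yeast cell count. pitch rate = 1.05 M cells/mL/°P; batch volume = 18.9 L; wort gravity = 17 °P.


cells (billions) = rate · V_L · °P
cells = 1.05 · 18.9 · 17

337.3650 billion cells


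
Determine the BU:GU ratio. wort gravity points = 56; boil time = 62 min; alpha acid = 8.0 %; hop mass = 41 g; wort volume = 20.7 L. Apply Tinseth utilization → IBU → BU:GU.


U = 1.65·0.000125^(GP/1000)·(1−e^(−0.04t))/4.15;  IBU = (α/100)·m·U·1000/V;  BU:GU = IBU/GP
U = 1.65·0.000125^(56/1000)·(1−e^(−0.04·62))/4.15 = 0.2202
IBU = (8.0/100)·41·0.2202·1000/20.7 = 34.8966
BU:GU = 34.8966/56

0.6232


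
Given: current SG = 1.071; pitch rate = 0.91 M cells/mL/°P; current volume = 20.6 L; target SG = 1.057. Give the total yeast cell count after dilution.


V_w = V·((SG_c−1)/(SG_t−1)−1);  °P = 259 − 259/SG_t;  cells = rate·(V+V_w)·°P
V_w = 20.6·((1.071−1)/(1.057−1)−1) = 5.0596
V_final = 20.6 + 5.0596 = 25.6596
°P = 259 − 259/1.057 = 13.9669
cells = 0.91·25.6596·13.9669

326.1307 billion cells


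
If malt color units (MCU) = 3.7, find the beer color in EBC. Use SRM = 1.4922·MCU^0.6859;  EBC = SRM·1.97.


SRM = 1.4922·3.7^0.6859 = 3.6606
EBC = 3.6606·1.97

7.2115 EBC


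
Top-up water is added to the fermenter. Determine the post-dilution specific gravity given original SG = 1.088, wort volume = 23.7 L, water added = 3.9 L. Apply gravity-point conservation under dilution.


SG_new = 1 + (SG_old − 1)·V_old/(V_old + V_water)
pts = (1.088 − 1)·1000·23.7/(23.7 + 3.9) = 75.5652
SG_new = 1 + 75.5652/1000

1.0756


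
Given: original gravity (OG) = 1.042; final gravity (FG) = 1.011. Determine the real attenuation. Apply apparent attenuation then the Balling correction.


AA = (OG−FG)/(OG−1)·100;  RA = AA·0.8192
AA = (1.042 − 1.011)/(1.042 − 1)·100 = 73.8095
RA = 73.8095·0.8192

60.4648 %


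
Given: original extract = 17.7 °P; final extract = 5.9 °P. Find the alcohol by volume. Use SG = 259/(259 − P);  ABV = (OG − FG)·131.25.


OG = 259/(259 − 17.7) = 1.0734
FG = 259/(259 − 5.9) = 1.0233
ABV = (1.0734 − 1.0233)·131.25

6.5680 % ABV


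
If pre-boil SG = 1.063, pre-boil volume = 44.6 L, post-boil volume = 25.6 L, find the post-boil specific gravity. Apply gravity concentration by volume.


SG_post = 1 + (SG_pre − 1)·V_pre/V_post
pts_pre = (1.063 − 1)·1000 = 63.0000
pts_post = 63.0000·44.6/25.6 = 109.7578
SG_post = 1 + 109.7578/1000

1.1098


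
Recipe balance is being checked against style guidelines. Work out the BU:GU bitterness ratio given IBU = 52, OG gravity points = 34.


BU:GU = IBU / OG_points
BU:GU = 52 / 34

1.5294


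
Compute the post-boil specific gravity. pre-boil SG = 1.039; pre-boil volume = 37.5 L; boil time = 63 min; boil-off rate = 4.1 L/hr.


V_post = V_pre − rate·(t/60);  SG_post = 1 + (SG_pre−1)·V_pre/V_post
V_post = 37.5 − 4.1·(63/60) = 33.1950
SG_post = 1 + (1.039 − 1)·37.5/33.1950

1.0441


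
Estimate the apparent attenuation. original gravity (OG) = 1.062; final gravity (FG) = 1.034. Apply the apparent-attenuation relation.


AA = (OG − FG)/(OG − 1) · 100
AA = (1.062 − 1.034)/(1.062 − 1) · 100

45.1613 %


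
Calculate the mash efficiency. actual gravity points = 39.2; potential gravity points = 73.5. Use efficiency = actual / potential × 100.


efficiency = 39.2 / 73.5 × 100

53.3333 %


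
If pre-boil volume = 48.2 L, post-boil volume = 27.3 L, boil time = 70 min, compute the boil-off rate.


rate = (V_pre − V_post) / (t_min/60)
rate = (48.2 − 27.3) / (70/60)

17.9143 L/hr


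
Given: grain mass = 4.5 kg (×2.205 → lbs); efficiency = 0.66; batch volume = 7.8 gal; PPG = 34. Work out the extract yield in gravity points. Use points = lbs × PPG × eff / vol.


lbs = 4.5 × 2.205 = 9.9225
points = 9.9225 × 34 × 0.66 / 7.8

28.5463 points
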